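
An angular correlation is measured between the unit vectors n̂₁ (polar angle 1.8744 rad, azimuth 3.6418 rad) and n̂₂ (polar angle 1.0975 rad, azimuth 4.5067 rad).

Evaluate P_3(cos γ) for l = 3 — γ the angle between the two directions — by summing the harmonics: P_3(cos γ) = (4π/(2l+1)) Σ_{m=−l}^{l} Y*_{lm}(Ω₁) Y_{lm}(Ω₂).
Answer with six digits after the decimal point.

-0.443759

Summing Y*_{l m}(θ₁,φ₁)·Y_{l m}(θ₂,φ₂) over m ∈ [−3, 3]; prefactor 4π/(2·3+1) = 1.795196:
  term(m=-3) = -0.09111 - 0.05547j   from Y*(Ω₁)=-0.02542 - 0.36166j, Y(Ω₂)=0.17024 - 0.23994j
  term(m=-2) = 0.01626 + 0.10139j   from Y*(Ω₁)=-0.15023 - 0.23418j, Y(Ω₂)=-0.33826 - 0.14757j
  term(m=-1) = -0.00124 + 0.00145j   from Y*(Ω₁)=0.14968 + 0.08181j, Y(Ω₂)=-0.00228 + 0.01095j
  term(m=+0) = -0.09502 + 0.00000j   from Y*(Ω₁)=0.28484 + 0.00000j, Y(Ω₂)=-0.33359 + 0.00000j
  term(m=+1) = -0.00124 - 0.00145j   from Y*(Ω₁)=-0.14968 + 0.08181j, Y(Ω₂)=0.00228 + 0.01095j
  term(m=+2) = 0.01626 - 0.10139j   from Y*(Ω₁)=-0.15023 + 0.23418j, Y(Ω₂)=-0.33826 + 0.14757j
  term(m=+3) = -0.09111 + 0.05547j   from Y*(Ω₁)=0.02542 - 0.36166j, Y(Ω₂)=-0.17024 - 0.23994j
Total Σ_m = -0.24719 + 0.00000j. Multiply by 1.795196: -0.44376 + 0.00000j. P_3(cos γ) = -0.443759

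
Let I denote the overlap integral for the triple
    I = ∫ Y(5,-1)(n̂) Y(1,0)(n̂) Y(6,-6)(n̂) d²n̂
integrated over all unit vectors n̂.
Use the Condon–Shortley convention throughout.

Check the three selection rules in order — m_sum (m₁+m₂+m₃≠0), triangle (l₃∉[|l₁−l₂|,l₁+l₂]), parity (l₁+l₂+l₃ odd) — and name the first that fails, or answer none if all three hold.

m₁+m₂+m₃ = -1 + 0 − 6 = -7  ✗
triangle: |5−1|=4 ≤ l₃=6 ≤ 5+1=6
parity: l₁+l₂+l₃ = 12 is even

m_sum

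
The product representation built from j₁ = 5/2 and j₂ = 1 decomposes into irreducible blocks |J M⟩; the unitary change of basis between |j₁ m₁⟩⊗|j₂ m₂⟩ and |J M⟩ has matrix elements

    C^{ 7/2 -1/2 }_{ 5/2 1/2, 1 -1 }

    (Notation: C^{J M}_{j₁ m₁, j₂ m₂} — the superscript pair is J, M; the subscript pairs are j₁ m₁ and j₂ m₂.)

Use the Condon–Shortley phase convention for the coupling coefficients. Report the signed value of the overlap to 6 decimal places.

√[8·0!5!2!/8! · 3!2!0!2!3!4!] = √(1152/7)
  +(−1)^0/∏(0,0,2,0,3,2)! = 1/24  (running 1/24)
⟨..|..⟩ = √(1152/7)·(1/24) = +0.534522

+0.534522  (= +√(2/7))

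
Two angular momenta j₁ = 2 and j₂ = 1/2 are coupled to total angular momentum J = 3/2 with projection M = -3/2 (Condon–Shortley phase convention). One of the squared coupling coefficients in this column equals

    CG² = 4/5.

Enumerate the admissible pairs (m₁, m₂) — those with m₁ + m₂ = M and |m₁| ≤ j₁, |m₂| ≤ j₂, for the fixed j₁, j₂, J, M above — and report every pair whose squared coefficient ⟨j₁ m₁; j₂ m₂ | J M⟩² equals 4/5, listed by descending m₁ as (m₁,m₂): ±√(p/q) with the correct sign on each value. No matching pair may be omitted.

Admissible pairs with m₁+m₂ = M = -3/2: (-2,1/2), (-1,-1/2)
  (m₁,m₂)=(-1,-1/2): CG² = 1/5, CG = +√(1/5)
  (m₁,m₂)=(-2,1/2): CG² = 4/5, CG = −√(4/5)   ← matches the target
Pairs with CG² = 4/5: (-2,1/2): −√(4/5)

(-2,1/2): −√(4/5)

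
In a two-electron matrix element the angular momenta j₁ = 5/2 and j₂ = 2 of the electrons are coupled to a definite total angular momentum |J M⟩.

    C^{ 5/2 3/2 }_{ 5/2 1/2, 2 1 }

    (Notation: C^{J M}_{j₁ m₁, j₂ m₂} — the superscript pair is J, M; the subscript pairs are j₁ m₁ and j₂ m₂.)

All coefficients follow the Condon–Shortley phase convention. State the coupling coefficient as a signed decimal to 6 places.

-0.414039  (= −√(6/35))

√[6·2!3!2!/8! · 3!2!3!1!4!1!] = √(216/35)
  +(−1)^1/∏(1,1,1,2,2,0)! = -1/4  (running -1/4)
  +(−1)^2/∏(2,0,0,1,3,1)! = 1/12  (running -1/6)
⟨..|..⟩ = √(216/35)·(-1/6) = -0.414039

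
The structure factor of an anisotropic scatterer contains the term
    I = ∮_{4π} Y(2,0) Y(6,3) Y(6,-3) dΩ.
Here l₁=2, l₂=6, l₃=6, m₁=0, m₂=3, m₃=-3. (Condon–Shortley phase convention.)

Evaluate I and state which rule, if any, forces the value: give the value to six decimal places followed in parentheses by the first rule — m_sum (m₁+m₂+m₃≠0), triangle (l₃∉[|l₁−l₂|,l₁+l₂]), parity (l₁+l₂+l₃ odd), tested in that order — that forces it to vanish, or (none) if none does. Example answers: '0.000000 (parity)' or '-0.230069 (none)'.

-0.057344 (none)

Checks pass: Σm=0; 14 even; l₃=6∈[4,8].
(2·2+1)(2·6+1)(2·6+1) = 845
Δ: 2! 2! 10! / 15! → 1/90090
sum: t=0:+1/69120 t=1:−1/14400 t=2:+1/69120 = -7/172800
3j²(2 6 6; 0 0 0) = Δ·Π!·Σ² = 14/715  (sign -1)
sum: t=0:+1/1451520 t=1:−1/80640 t=2:+1/120960 = -1/290304
3j²(2 6 6; 0 3 -3) = Δ·Π!·Σ² = 5/2002  (sign +1)
combine: 4πI² = 845·14/715·5/2002 = 5/121
take √, sign -1: I = -0.05734392
No selection rule forces the value: the integral is nonzero (none).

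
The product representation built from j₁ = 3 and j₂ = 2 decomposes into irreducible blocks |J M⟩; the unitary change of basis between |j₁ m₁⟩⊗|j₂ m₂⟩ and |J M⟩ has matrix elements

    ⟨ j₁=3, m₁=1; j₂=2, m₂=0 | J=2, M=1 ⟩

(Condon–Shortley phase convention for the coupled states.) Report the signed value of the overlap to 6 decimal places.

√[5·3!3!1!/8! · 4!2!2!2!3!1!] = √(36/7)
  +(−1)^1/∏(1,2,1,1,2,0)! = -1/4  (running -1/4)
  +(−1)^2/∏(2,1,0,0,3,1)! = 1/12  (running -1/6)
⟨..|..⟩ = √(36/7)·(-1/6) = -0.377964

−√(1/7) ≈ -0.377964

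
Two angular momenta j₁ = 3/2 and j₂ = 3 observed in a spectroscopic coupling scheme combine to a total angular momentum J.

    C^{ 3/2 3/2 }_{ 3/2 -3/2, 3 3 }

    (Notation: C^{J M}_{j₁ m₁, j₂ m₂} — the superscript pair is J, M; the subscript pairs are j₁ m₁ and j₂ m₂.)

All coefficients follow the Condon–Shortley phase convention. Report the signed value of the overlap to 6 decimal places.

−√(4/7) = -0.755929

j₁+j₂−J=3  J+j₁−j₂=0  J−j₁+j₂=3  j₁+j₂+J+1=7
(j₁±m₁, j₂±m₂, J±M) = (0,3,6,0,3,0)
P² = 5184/7
sum k=3..3:
  [3] −1/36 = -1/36
S = -1/36
C² = P²·S² = 4/7 ; C = -0.755929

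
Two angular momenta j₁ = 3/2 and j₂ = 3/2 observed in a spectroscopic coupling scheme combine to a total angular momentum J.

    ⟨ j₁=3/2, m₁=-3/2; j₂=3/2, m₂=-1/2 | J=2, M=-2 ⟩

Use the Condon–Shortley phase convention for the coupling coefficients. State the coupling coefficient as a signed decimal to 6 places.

√[5·1!2!2!/6! · 0!3!1!2!0!4!] = √(8)
  +(−1)^1/∏(1,0,2,0,0,2)! = -1/4  (running -1/4)
⟨..|..⟩ = √(8)·(-1/4) = -0.707107

−√(1/2) = -0.707107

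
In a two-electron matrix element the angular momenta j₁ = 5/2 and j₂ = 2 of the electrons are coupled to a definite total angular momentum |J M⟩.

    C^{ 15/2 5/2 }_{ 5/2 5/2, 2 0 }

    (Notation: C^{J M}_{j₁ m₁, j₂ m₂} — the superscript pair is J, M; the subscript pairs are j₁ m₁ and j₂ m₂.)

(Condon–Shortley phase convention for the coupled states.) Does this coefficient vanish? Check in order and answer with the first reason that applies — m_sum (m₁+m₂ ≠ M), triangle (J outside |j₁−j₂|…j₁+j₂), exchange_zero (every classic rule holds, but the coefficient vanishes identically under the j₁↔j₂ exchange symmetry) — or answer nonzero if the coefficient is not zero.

m-sum: m₁+m₂ = 5/2+0 = 5/2, M = 5/2  ✓
triangle: need |j₁−j₂| ≤ J ≤ j₁+j₂, i.e. J ∈ [1/2, 9/2]; J = 15/2 is outside ✗ ⇒ coefficient is 0

triangle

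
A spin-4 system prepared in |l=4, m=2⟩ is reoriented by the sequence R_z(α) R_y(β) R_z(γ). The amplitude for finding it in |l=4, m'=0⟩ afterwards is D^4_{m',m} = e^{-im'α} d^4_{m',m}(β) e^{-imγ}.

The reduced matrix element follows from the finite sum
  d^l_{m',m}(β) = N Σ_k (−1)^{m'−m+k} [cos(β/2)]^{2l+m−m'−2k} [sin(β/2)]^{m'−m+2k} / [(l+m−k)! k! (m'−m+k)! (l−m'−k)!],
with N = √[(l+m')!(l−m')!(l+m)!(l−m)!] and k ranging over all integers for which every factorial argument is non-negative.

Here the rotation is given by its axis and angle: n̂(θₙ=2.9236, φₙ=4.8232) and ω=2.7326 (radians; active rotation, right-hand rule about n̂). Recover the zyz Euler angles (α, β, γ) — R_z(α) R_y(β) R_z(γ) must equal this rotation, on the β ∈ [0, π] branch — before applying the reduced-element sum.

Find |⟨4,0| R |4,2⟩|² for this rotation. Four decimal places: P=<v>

Axis–angle → zyz. n̂ = (sinθₙcosφₙ, sinθₙsinφₙ, cosθₙ) = (+0.023916, -0.214944, -0.976334), ω = 2.7326.
R = I cosω + sinω [n̂]ₓ + (1−cosω) n̂n̂ᵀ gives
  R = [-0.916425, +0.378416, -0.130254; -0.398131, -0.828931, +0.392894; +0.040706, +0.411916, +0.910312]
β = atan2(√(R₁₃²+R₂₃²), R₃₃) = 0.426759; α = atan2(R₂₃, R₁₃) mod 2π = 1.890919; γ = atan2(R₃₂, −R₃₁) mod 2π = 1.669297
First d^4_{0,2}(β=0.4268), then the phase factors e^{-i(0)α} and e^{-i(2)γ}:
Half-angle: c=0.977321, s=0.211764. N=√(24·24·720·2)=910.735966
Admissible k: 2..4 (factorial args all ≥0)
  k=2: (−1)^0·910.7360/(96)·0.9773^6·0.2118^2 = +0.370722
  k=3: (−1)^1·910.7360/(36)·0.9773^4·0.2118^4 = -0.046414
  k=4: (−1)^2·910.7360/(96)·0.9773^2·0.2118^6 = +0.000817
d^4_{0,2}(0.4268) = +0.370722 -0.046414 +0.000817 = +0.325125
|D^4_{0,2}|² = |d^4_{0,2}(β)|² = (+0.325125)² = 0.105706 (the z-rotation phases have unit modulus)

P=0.1057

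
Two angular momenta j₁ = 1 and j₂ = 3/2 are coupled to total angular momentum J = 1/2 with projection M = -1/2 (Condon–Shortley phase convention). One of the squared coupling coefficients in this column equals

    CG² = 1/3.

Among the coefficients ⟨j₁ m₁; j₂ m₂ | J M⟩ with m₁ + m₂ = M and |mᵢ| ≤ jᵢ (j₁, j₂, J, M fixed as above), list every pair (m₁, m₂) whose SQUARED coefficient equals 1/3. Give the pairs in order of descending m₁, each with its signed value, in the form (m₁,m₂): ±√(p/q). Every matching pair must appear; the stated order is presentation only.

(0,-1/2): −√(1/3)

Admissible pairs with m₁+m₂ = M = -1/2: (-1,1/2), (0,-1/2), (1,-3/2)
  (m₁,m₂)=(1,-3/2): CG² = 1/2, CG = +√(1/2)
  (m₁,m₂)=(0,-1/2): CG² = 1/3, CG = −√(1/3)   ← matches the target
  (m₁,m₂)=(-1,1/2): CG² = 1/6, CG = +√(1/6)
Pairs with CG² = 1/3: (0,-1/2): −√(1/3)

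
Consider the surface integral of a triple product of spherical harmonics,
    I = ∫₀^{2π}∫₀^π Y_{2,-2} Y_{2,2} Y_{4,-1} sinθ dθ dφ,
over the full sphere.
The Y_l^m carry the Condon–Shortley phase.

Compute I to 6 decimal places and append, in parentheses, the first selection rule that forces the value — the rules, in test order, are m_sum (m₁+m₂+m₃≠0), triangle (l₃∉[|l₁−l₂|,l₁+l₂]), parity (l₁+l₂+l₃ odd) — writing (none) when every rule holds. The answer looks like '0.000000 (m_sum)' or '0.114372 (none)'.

0.000000 (m_sum)

-2 + 2 − 1 = -1 ≠ 0: azimuthal integral kills it; I = 0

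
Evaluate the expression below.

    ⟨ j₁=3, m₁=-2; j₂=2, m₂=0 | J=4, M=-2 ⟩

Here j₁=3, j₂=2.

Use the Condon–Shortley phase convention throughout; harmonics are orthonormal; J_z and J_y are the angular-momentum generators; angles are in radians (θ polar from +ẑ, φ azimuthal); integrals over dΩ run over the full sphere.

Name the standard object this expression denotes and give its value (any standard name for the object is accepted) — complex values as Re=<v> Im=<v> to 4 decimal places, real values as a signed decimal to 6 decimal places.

This is a Clebsch–Gordan (vector-coupling) coefficient.
j₁+j₂−J=1  J+j₁−j₂=5  J−j₁+j₂=3  j₁+j₂+J+1=10
(j₁±m₁, j₂±m₂, J±M) = (1,5,2,2,2,6)
P² = 8640/7
sum k=0..1:
  [0] +1/240 = 1/240
  [1] −1/48 = -1/48
S = -1/60
C² = P²·S² = 12/35 ; C = -0.585540

Clebsch–Gordan coefficient, −√(12/35) ≈ -0.585540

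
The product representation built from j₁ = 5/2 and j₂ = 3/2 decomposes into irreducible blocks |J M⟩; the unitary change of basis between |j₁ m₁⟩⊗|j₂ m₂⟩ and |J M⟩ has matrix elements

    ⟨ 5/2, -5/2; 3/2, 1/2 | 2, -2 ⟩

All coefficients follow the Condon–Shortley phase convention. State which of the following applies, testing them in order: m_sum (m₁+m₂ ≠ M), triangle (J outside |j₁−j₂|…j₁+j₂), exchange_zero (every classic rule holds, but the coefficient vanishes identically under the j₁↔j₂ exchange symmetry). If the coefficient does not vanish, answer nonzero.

m-sum: m₁+m₂ = -5/2+1/2 = -2, M = -2  ✓
triangle: |j₁−j₂| = 1 ≤ J = 2 ≤ j₁+j₂ = 4  ✓
exchange: j₁≠j₂ or m₁≠m₂ — the exchange symmetry imposes no constraint here
value check: CG = +√(10/21) = +0.690066 ≠ 0

nonzero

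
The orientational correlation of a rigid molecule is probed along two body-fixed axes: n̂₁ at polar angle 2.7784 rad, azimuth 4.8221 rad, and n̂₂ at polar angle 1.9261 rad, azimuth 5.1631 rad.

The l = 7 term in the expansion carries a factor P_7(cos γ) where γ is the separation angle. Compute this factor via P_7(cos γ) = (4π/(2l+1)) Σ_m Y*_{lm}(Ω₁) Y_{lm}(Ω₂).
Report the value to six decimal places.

Expand P_7 via completeness: Σ_{m} conj(Y_{7,m}) at Ω₁ times Y_{7,m} at Ω₂ —
  m=-7: (-0.000248+0.000257i) × (+0.004261+0.318344i) = -0.000083-0.000078i  (running Σ = -0.000083-0.000078i)
  m=-6: (+0.002781+0.002151i) × (-0.400412-0.187200i) = -0.000711-0.001382i  (running Σ = -0.000794-0.001460i)
  m=-5: (+0.011217-0.018354i) × (+0.118202-0.096126i) = -0.000438-0.003248i  (running Σ = -0.001232-0.004708i)
  m=-4: (-0.082687-0.038811i) × (-0.064718-0.273876i) = -0.005278+0.025158i  (running Σ = -0.006510+0.020450i)
  m=-3: (-0.087401+0.255891i) × (+0.257465+0.057213i) = -0.037143+0.060883i  (running Σ = -0.043653+0.081333i)
  m=-2: (+0.505616+0.112759i) × (+0.112281-0.141906i) = +0.072772-0.059089i  (running Σ = +0.029119+0.022243i)
  m=-1: (+0.052749-0.478866i) × (+0.126473+0.261344i) = +0.131820-0.046778i  (running Σ = +0.160939-0.024535i)
  m=0: (+0.169916-0.000000i) × (+0.148902+0.000000i) = +0.025301+0.000000i  (running Σ = +0.186240-0.024535i)
  m=1: (-0.052749-0.478866i) × (-0.126473+0.261344i) = +0.131820+0.046778i  (running Σ = +0.318060+0.022243i)
  m=2: (+0.505616-0.112759i) × (+0.112281+0.141906i) = +0.072772+0.059089i  (running Σ = +0.390832+0.081333i)
  m=3: (+0.087401+0.255891i) × (-0.257465+0.057213i) = -0.037143-0.060883i  (running Σ = +0.353689+0.020450i)
  m=4: (-0.082687+0.038811i) × (-0.064718+0.273876i) = -0.005278-0.025158i  (running Σ = +0.348411-0.004708i)
  m=5: (-0.011217-0.018354i) × (-0.118202-0.096126i) = -0.000438+0.003248i  (running Σ = +0.347973-0.001460i)
  m=6: (+0.002781-0.002151i) × (-0.400412+0.187200i) = -0.000711+0.001382i  (running Σ = +0.347262-0.000078i)
  m=7: (+0.000248+0.000257i) × (-0.004261+0.318344i) = -0.000083+0.000078i  (running Σ = +0.347179+0.000000i)
Accumulated sum +0.347179+0.000000i; after 4π/(2l+1) scaling, +0.290852+0.000000i ⇒ P_7 = 0.290852

0.290852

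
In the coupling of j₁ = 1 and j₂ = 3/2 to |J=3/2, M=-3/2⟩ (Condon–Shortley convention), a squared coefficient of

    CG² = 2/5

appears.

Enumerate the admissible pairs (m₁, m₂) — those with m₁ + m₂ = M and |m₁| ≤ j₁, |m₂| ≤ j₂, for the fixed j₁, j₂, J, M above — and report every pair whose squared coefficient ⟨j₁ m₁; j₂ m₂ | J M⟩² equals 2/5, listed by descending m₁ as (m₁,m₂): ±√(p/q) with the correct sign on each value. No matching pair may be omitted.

Admissible pairs with m₁+m₂ = M = -3/2: (-1,-1/2), (0,-3/2)
  (m₁,m₂)=(0,-3/2): CG² = 3/5, CG = +√(3/5)
  (m₁,m₂)=(-1,-1/2): CG² = 2/5, CG = −√(2/5)   ← matches the target
Pairs with CG² = 2/5: (-1,-1/2): −√(2/5)

(-1,-1/2): −√(2/5)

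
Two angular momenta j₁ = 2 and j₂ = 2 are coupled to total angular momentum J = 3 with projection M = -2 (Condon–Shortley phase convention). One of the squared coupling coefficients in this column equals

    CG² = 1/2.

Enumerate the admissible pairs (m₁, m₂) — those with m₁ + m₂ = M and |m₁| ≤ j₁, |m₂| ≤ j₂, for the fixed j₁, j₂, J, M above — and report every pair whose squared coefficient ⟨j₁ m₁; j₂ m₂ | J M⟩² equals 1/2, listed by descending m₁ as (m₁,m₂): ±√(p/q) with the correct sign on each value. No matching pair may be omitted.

Admissible pairs with m₁+m₂ = M = -2: (-2,0), (-1,-1), (0,-2)
  (m₁,m₂)=(0,-2): CG² = 1/2, CG = +√(1/2)   ← matches the target
  (m₁,m₂)=(-1,-1): CG² = 0/1, CG = 0
  (m₁,m₂)=(-2,0): CG² = 1/2, CG = −√(1/2)   ← matches the target
Pairs with CG² = 1/2: (0,-2): +√(1/2); (-2,0): −√(1/2)

(0,-2): +√(1/2); (-2,0): −√(1/2)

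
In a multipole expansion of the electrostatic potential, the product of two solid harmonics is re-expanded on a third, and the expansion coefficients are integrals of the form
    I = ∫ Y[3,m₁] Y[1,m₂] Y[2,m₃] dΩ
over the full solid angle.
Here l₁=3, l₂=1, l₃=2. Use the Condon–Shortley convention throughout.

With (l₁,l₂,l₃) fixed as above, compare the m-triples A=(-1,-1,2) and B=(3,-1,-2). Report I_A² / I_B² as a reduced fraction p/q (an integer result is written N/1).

1/15

Same 3,1,2: normalisation and zero-m 3j drop out of the ratio.
A: Δ: 2! 4! 0! / 7! → 1/105; sum: t=0:+1/48 = 1/48; 3j²(3 1 2; -1 -1 2) = Δ·Π!·Σ² = 1/105  (sign +1)
B: Δ: 2! 4! 0! / 7! → 1/105; sum: t=0:+1/48 = 1/48; 3j²(3 1 2; 3 -1 -2) = Δ·Π!·Σ² = 1/7  (sign +1)
I_A²/I_B² = (1/105)/(1/7) = 1/15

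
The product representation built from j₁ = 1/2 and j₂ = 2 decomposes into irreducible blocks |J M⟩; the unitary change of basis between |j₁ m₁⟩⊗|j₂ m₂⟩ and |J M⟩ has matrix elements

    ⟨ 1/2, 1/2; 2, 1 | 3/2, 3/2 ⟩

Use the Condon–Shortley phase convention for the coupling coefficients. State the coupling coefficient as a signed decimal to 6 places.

+√(1/5) = +0.447214

j₁+j₂−J=1  J+j₁−j₂=0  J−j₁+j₂=3  j₁+j₂+J+1=5
(j₁±m₁, j₂±m₂, J±M) = (1,0,3,1,3,0)
P² = 36/5
sum k=0..0:
  [0] +1/6 = 1/6
S = 1/6
C² = P²·S² = 1/5 ; C = +0.447214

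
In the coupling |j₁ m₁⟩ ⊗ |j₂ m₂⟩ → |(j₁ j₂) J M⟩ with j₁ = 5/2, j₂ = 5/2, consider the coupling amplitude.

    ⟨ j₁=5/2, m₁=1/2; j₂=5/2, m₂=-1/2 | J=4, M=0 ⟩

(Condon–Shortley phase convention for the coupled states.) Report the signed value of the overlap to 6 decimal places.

√[9·1!4!4!/10! · 3!2!2!3!4!4!] = √(20736/175)
  +(−1)^0/∏(0,1,2,2,2,2)! = 1/16  (running 1/16)
  +(−1)^1/∏(1,0,1,1,3,3)! = -1/36  (running 5/144)
⟨..|..⟩ = √(20736/175)·(5/144) = +0.377964

+√(1/7) ≈ +0.377964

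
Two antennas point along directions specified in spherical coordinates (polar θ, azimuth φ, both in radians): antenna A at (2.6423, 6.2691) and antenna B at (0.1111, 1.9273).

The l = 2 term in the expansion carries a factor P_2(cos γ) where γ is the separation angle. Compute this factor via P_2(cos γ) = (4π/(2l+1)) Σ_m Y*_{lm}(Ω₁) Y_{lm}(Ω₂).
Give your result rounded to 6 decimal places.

0.692786

Term-by-term m-sum for l=2 (normalisation 4π/5 = 2.513274):
  m=-2: (0.08852 - 0.00249j) × (-0.00359 + 0.00311j) = -0.00031 + 0.00028j  (running Σ = -0.00031 + 0.00028j)
  m=-1: (-0.32471 + 0.00457j) × (-0.02971 - 0.07977j) = 0.01001 + 0.02577j  (running Σ = 0.00970 + 0.02605j)
  m=0: (0.41387 + 0.00000j) × (0.61915 + 0.00000j) = 0.25625 + 0.00000j  (running Σ = 0.26595 + 0.02605j)
  m=1: (0.32471 + 0.00457j) × (0.02971 - 0.07977j) = 0.01001 - 0.02577j  (running Σ = 0.27596 + 0.00028j)
  m=2: (0.08852 + 0.00249j) × (-0.00359 - 0.00311j) = -0.00031 - 0.00028j  (running Σ = 0.27565 + 0.00000j)
Accumulated sum 0.27565 + 0.00000j; after 4π/(2l+1) scaling, 0.69279 + 0.00000j ⇒ P_2 = 0.692786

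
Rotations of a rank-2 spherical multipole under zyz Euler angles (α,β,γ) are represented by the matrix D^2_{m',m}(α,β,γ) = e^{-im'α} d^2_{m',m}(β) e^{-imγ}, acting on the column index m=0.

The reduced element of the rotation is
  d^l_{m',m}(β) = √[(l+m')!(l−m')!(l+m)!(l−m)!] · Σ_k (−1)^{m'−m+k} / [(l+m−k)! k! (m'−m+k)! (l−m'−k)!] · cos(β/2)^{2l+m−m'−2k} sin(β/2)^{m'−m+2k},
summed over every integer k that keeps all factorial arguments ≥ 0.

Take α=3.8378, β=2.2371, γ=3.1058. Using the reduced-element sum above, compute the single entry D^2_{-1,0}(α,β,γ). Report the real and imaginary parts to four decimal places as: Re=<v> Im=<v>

First d^2_{-1,0}(β=2.2371), then the phase factors e^{-i(-1)α} and e^{-i(0)γ}:
With c≡cos(β/2)=0.436987 and s≡sin(β/2)=0.899468, N=[1·6·2·2]^{1/2}=4.898979
Admissible k: 1..2 (factorial args all ≥0)
  k=1: (−1)^0·4.8990/(2)·0.4370^3·0.8995^1 = +0.183851
  k=2: (−1)^1·4.8990/(2)·0.4370^1·0.8995^3 = -0.778935
d^2_{-1,0}(2.2371) = +0.183851 -0.778935 = -0.595083
Attach z-rotation phases: D = e^{-i(-1)(3.8378)}·(-0.595083)·e^{-i(0)(3.1058)} = +0.456595+0.381634i

Re=0.4566 Im=0.3816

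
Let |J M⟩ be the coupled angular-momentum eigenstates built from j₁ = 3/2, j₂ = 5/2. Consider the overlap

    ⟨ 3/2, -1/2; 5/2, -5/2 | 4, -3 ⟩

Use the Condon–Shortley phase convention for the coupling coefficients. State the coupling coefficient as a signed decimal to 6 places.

triangle: 0!*3!*5!/9! = 720/362880
(j±m)!: 1!*2!*0!*5!*1!*7! = 1209600
prefactor² = (2J+1)*Δ*N² = 21600
  k=0: +1/(0!*0!*2!*0!*1!*5!) = 1/240
Σ = 1/240  ⇒  CG² = 21600*(1/240)² = 3/8
CG = +√(3/8) = +0.612372

+√(3/8) = +0.612372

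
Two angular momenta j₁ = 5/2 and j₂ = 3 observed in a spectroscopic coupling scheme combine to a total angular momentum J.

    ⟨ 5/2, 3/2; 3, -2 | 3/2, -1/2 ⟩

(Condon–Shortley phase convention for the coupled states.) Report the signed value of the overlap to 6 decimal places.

−√(1/21) ≈ -0.218218

triangle: 4!*1!*2!/8! = 48/40320
(j±m)!: 4!*1!*1!*5!*1!*2! = 5760
prefactor² = (2J+1)*Δ*N² = 192/7
  k=0: +1/(0!*4!*1!*1!*0!*1!) = 1/24
  k=1: −1/(1!*3!*0!*0!*1!*2!) = -1/12
Σ = -1/24  ⇒  CG² = 192/7*(-1/24)² = 1/21
CG = −√(1/21) = -0.218218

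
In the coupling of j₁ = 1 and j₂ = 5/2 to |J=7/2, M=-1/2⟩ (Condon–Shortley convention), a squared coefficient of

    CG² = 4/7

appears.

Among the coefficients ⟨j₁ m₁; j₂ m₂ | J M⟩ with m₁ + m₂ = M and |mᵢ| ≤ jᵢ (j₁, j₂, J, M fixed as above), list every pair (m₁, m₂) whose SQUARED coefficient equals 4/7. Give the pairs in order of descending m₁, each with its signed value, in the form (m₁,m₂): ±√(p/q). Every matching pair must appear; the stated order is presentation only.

Admissible pairs with m₁+m₂ = M = -1/2: (-1,1/2), (0,-1/2), (1,-3/2)
  (m₁,m₂)=(1,-3/2): CG² = 1/7, CG = +√(1/7)
  (m₁,m₂)=(0,-1/2): CG² = 4/7, CG = +√(4/7)   ← matches the target
  (m₁,m₂)=(-1,1/2): CG² = 2/7, CG = +√(2/7)
Pairs with CG² = 4/7: (0,-1/2): +√(4/7)

(0,-1/2): +√(4/7)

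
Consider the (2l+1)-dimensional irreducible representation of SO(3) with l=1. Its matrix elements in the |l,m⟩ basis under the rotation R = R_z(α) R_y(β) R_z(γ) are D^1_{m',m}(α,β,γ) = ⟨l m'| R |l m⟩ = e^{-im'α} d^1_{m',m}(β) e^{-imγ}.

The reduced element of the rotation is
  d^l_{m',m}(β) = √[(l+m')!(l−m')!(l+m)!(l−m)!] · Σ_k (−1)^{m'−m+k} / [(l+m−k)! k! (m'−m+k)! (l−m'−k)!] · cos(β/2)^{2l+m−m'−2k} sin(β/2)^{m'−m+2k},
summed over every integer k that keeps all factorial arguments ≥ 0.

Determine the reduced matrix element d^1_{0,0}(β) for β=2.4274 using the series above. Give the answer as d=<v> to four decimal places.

d=-0.7556

d^1_{0,0}(β=2.4274) via the finite sum:
Half-angle: c=0.349555, s=0.936916. N=√(1·1·1·1)=1.000000
k∈{0,1} keeps every argument non-negative
  k=0: (−1)^0·1.0000/(1)·0.3496^2·0.9369^0 = +0.122189
  k=1: (−1)^1·1.0000/(1)·0.3496^0·0.9369^2 = -0.877811
d^1_{0,0}(2.4274) = +0.122189 -0.877811 = -0.755622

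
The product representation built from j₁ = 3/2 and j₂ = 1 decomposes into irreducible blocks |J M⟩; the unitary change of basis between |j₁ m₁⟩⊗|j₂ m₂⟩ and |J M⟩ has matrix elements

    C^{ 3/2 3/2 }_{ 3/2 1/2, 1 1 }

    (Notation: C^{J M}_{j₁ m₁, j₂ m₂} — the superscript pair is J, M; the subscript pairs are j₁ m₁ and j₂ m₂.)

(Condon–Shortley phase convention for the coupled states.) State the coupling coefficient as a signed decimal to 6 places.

−√(2/5) ≈ -0.632456

j₁+j₂−J=1  J+j₁−j₂=2  J−j₁+j₂=1  j₁+j₂+J+1=5
(j₁±m₁, j₂±m₂, J±M) = (2,1,2,0,3,0)
P² = 8/5
sum k=1..1:
  [1] −1/2 = -1/2
S = -1/2
C² = P²·S² = 2/5 ; C = -0.632456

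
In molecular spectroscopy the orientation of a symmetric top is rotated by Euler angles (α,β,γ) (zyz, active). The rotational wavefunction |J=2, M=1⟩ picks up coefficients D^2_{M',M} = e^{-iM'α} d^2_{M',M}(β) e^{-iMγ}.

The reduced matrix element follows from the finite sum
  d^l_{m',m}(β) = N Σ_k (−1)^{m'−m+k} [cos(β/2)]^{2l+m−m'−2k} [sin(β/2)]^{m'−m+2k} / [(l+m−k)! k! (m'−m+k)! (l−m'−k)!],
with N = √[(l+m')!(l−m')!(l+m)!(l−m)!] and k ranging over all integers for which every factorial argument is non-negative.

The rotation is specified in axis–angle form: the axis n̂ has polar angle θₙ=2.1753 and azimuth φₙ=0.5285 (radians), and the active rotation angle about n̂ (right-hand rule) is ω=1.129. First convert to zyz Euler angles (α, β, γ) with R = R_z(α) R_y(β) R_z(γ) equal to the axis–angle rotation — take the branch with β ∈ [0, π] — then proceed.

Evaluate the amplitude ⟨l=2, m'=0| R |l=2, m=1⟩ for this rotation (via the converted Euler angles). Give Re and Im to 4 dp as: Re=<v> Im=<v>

Axis–angle → zyz. n̂ = (sinθₙcosφₙ, sinθₙsinφₙ, cosθₙ) = (+0.710527, +0.414880, -0.568354), ω = 1.1290.
R = I cosω + sinω [n̂]ₓ + (1−cosω) n̂n̂ᵀ gives
  R = [+0.716558, +0.682528, +0.143878; -0.345039, +0.526095, -0.777285; -0.606212, +0.507327, +0.612476]
β = atan2(√(R₁₃²+R₂₃²), R₃₃) = 0.911608; α = atan2(R₂₃, R₁₃) mod 2π = 4.895420; γ = atan2(R₃₂, −R₃₁) mod 2π = 0.696827
D^2_{0,1}(4.8954,0.9116,0.6968) = e^{-i·0·4.8954}·d^2_{0,1}(0.9116)·e^{-i·1·0.6968}. Compute d first:
c=cos(0.911608/2)=0.897907, s=sin(0.911608/2)=0.440184; N=√[2·2·6·1]=4.898979
k: max(0,(1)−(0))=1 … min(2+(1),2−(0))=2
  k=1: (−1)^0·4.8990/(2)·0.8979^3·0.4402^1 = +0.780557
  k=2: (−1)^1·4.8990/(2)·0.8979^1·0.4402^3 = -0.187590
d^2_{0,1}(0.9116) = +0.780557 -0.187590 = +0.592967
Attach z-rotation phases: D = e^{-i(0)(4.8954)}·(+0.592967)·e^{-i(1)(0.6968)} = +0.454736-0.380559i

Re=0.4547 Im=-0.3806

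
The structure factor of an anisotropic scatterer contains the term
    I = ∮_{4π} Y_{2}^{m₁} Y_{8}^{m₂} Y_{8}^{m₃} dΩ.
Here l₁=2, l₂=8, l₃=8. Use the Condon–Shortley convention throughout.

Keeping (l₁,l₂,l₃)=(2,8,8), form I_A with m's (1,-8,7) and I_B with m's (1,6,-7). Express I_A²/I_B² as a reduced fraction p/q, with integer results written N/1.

120/169

Shared (l₁,l₂,l₃)=(2,8,8): N and (l;000)² cancel in I_A²/I_B².
A: Δ = 2!·2!·14!/19! = 1/348840; Racah Σ t=0..0: t=0:+1/174356582400 = 1/174356582400; ⇒ 3j(2 8 8; 1 -8 7)² = 5/323, sgn -1
B: Δ = 2!·2!·14!/19! = 1/348840; Racah Σ t=0..1: t=0:+1/174356582400 t=1:−1/12454041600 = -1/13412044800; ⇒ 3j(2 8 8; 1 6 -7)² = 169/7752, sgn +1
I_A²/I_B² = (5/323)/(169/7752) = 120/169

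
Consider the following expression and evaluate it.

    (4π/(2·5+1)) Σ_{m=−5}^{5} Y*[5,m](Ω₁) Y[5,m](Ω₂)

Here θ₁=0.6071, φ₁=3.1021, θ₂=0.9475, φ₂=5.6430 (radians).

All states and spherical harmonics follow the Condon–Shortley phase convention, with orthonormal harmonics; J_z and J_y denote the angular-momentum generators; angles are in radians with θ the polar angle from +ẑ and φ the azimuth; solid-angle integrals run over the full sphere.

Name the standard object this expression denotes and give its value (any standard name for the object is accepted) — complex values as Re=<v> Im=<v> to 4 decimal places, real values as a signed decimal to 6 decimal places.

Legendre polynomial (addition theorem), +0.174419

This sum is the spherical-harmonic addition theorem: it equals the Legendre polynomial P_l(cos γ) of the angle γ between the two directions.
Term-by-term m-sum for l=5 (normalisation 4π/11 = 1.142397):
  m=-5: (-0.027501+0.005502i) × (-0.163511-0.009713i) = +0.004550-0.000633i  (running Σ = +0.004550-0.000633i)
  m=-4: (+0.126093-0.020086i) × (-0.311302+0.204334i) = -0.035149+0.032018i  (running Σ = -0.030599+0.031386i)
  m=-3: (-0.323425+0.038499i) × (-0.131136+0.359518i) = +0.028572-0.121326i  (running Σ = -0.002027-0.089940i)
  m=-2: (+0.462270-0.036589i) × (+0.004140+0.013853i) = +0.002421+0.006252i  (running Σ = +0.000394-0.083688i)
  m=-1: (-0.202945+0.008019i) × (-0.277842-0.206945i) = +0.058046+0.039771i  (running Σ = +0.058440-0.043917i)
  m=0: (-0.341223-0.000000i) × (-0.104911+0.000000i) = +0.035798+0.000000i  (running Σ = +0.094238-0.043917i)
  m=1: (+0.202945+0.008019i) × (+0.277842-0.206945i) = +0.058046-0.039771i  (running Σ = +0.152284-0.083688i)
  m=2: (+0.462270+0.036589i) × (+0.004140-0.013853i) = +0.002421-0.006252i  (running Σ = +0.154705-0.089940i)
  m=3: (+0.323425+0.038499i) × (+0.131136+0.359518i) = +0.028572+0.121326i  (running Σ = +0.183277+0.031386i)
  m=4: (+0.126093+0.020086i) × (-0.311302-0.204334i) = -0.035149-0.032018i  (running Σ = +0.148128-0.000633i)
  m=5: (+0.027501+0.005502i) × (+0.163511-0.009713i) = +0.004550+0.000633i  (running Σ = +0.152678+0.000000i)
Accumulated sum +0.152678+0.000000i; after 4π/(2l+1) scaling, +0.174419+0.000000i ⇒ P_5 = 0.174419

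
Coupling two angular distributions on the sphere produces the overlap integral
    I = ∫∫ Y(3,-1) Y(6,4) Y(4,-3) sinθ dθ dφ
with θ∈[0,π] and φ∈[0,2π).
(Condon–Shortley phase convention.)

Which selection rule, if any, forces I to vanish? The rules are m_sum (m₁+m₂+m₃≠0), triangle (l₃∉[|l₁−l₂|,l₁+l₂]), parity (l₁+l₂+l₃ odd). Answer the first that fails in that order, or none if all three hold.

m₁+m₂+m₃ = -1 + 4 − 3 = 0  ✓
triangle: |3−6|=3 ≤ l₃=4 ≤ 3+6=9  ✓
parity: l₁+l₂+l₃ = 13 is odd  ✗

parity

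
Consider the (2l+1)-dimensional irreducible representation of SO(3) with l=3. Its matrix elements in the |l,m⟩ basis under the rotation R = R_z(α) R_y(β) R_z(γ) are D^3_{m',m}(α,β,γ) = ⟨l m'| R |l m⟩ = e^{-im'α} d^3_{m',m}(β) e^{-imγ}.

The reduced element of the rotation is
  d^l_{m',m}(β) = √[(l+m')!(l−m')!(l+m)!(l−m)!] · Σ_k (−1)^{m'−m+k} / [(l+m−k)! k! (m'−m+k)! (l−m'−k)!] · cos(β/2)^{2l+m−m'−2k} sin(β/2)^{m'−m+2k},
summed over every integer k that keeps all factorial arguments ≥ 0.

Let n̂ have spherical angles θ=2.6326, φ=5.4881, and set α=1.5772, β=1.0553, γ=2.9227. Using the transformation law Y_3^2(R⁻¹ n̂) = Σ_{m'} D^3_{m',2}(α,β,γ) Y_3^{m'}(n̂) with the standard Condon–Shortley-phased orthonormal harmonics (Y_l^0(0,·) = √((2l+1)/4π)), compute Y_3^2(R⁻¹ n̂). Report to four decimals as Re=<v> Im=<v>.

Need the full column D^3_{m',2} for m'=−3..3 at α=1.5772, β=1.0553, γ=2.9227.
cos(β/2)=0.863993, sin(β/2)=0.503504
d^3_{-3,2}: single k=5 term ⇒ +0.068486;  D = +0.030220-0.061458i
d^3_{-2,2}: k∈[4..5] ⇒ +0.239885 -0.016294 = +0.223591;  D = -0.201274-0.097374i
d^3_{-1,2}: k∈[3..4] ⇒ +0.520679 -0.088415 = +0.432264;  D = -0.185755+0.390317i
d^3_{0,2}: k∈[2..3] ⇒ +0.773762 -0.262781 = +0.510981;  D = +0.462792+0.216623i
d^3_{1,2}: k∈[1..2] ⇒ +0.766573 -0.520679 = +0.245894;  D = +0.102815-0.223368i
d^3_{2,2}: k∈[0..1] ⇒ +0.415968 -0.706345 = -0.290376;  D = +0.264547+0.119722i
d^3_{3,2}: single k=0 term ⇒ -0.593785;  D = +0.241349-0.542523i
Y_3^{m'}(θ=2.6326,φ=5.4881) and Σ D·Y over m':
  (+0.0302-0.0615i)·(-0.0351+0.0331i)  (-0.2013-0.0974i)·(+0.0041-0.2119i)  (-0.1858+0.3903i)·(+0.3102+0.3162i)  (+0.4628+0.2166i)·(-0.2648+0.0000i)  (+0.1028-0.2234i)·(-0.3102+0.3162i)  (+0.2645+0.1197i)·(+0.0041+0.2119i)  (+0.2413-0.5425i)·(+0.0351+0.0331i)
Y_3^2(R⁻¹ n̂) = -0.283179+0.197641i

Re=-0.2832 Im=0.1976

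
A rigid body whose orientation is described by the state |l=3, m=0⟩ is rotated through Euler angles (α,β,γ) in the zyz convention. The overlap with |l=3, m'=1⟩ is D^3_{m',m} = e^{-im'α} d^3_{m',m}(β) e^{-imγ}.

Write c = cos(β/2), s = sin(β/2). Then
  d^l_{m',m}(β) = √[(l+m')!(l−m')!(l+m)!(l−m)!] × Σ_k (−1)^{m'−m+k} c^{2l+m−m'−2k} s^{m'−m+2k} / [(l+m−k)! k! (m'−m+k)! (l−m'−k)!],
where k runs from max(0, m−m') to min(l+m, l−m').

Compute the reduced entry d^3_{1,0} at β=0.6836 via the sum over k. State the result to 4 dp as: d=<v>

d=-0.5485

d^3_{1,0}(β=0.6836) via the finite sum:
c=cos(0.683600/2)=0.942153, s=sin(0.683600/2)=0.335184; N=√[24·2·6·6]=41.569219
k: max(0,(0)−(1))=0 … min(3+(0),3−(1))=2
  k=0: (−1)^1·41.5692/(12)·0.9422^5·0.3352^1 = -0.861946
  k=1: (−1)^2·41.5692/(4)·0.9422^3·0.3352^3 = +0.327283
  k=2: (−1)^3·41.5692/(12)·0.9422^1·0.3352^5 = -0.013808
d^3_{1,0}(0.6836) = -0.861946 +0.327283 -0.013808 = -0.548471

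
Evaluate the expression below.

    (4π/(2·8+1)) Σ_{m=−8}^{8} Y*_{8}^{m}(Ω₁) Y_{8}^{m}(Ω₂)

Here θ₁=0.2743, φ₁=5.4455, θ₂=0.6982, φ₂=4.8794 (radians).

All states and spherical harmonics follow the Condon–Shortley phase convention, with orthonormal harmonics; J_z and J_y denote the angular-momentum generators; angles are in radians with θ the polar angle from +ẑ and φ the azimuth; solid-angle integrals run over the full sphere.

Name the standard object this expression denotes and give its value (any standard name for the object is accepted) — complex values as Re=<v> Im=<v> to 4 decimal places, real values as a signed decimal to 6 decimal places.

This sum is the spherical-harmonic addition theorem: it equals the Legendre polynomial P_l(cos γ) of the angle γ between the two directions.
Expand P_8 via completeness: Σ_{m} conj(Y_{8,m}) at Ω₁ times Y_{8,m} at Ω₂ —
  m=-8: Y*=+0.000014-0.000006i  Y=+0.003496-0.014619i  product -0.000000-0.000000i
  m=-7: Y*=+0.000194+0.000086i  Y=-0.065940-0.028013i  product -0.000010-0.000011i
  m=-6: Y*=+0.000592+0.001824i  Y=-0.111607+0.174610i  product -0.000385-0.000100i
  m=-5: Y*=-0.006224+0.010772i  Y=+0.294075+0.266229i  product -0.004698+0.001511i
  m=-4: Y*=-0.058289+0.012372i  Y=+0.368379-0.290679i  product -0.017876+0.021501i
  m=-3: Y*=-0.167540-0.121780i  Y=-0.100005-0.182610i  product -0.005483+0.042773i
  m=-2: Y*=-0.050814-0.484145i  Y=+0.249587-0.086613i  product -0.054616-0.116435i
  m=-1: Y*=+0.418889-0.465156i  Y=-0.058626-0.347762i  product -0.186321-0.118404i
  m=+0: Y*=+0.044334-0.000000i  Y=+0.161442+0.000000i  product +0.007157+0.000000i
  m=+1: Y*=-0.418889-0.465156i  Y=+0.058626-0.347762i  product -0.186321+0.118404i
  m=+2: Y*=-0.050814+0.484145i  Y=+0.249587+0.086613i  product -0.054616+0.116435i
  m=+3: Y*=+0.167540-0.121780i  Y=+0.100005-0.182610i  product -0.005483-0.042773i
  m=+4: Y*=-0.058289-0.012372i  Y=+0.368379+0.290679i  product -0.017876-0.021501i
  m=+5: Y*=+0.006224+0.010772i  Y=-0.294075+0.266229i  product -0.004698-0.001511i
  m=+6: Y*=+0.000592-0.001824i  Y=-0.111607-0.174610i  product -0.000385+0.000100i
  m=+7: Y*=-0.000194+0.000086i  Y=+0.065940-0.028013i  product -0.000010+0.000011i
  m=+8: Y*=+0.000014+0.000006i  Y=+0.003496+0.014619i  product -0.000000+0.000000i
Σ over m = -0.531623-0.000000i; ×(4π/17) → -0.392975-0.000000i. Real part: -0.392975

Legendre polynomial (addition theorem), -0.392975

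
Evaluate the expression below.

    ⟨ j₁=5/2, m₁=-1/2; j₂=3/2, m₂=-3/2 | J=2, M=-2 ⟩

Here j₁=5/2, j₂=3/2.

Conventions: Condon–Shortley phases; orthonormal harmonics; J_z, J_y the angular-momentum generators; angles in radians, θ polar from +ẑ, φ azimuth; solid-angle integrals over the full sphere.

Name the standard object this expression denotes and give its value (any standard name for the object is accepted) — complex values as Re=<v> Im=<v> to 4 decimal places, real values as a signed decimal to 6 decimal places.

This is a Clebsch–Gordan (vector-coupling) coefficient.
√[5·2!3!1!/7! · 2!3!0!3!0!4!] = √(144/7)
  +(−1)^0/∏(0,2,3,0,0,1)! = 1/12  (running 1/12)
⟨..|..⟩ = √(144/7)·(1/12) = +0.377964

Clebsch–Gordan coefficient, +√(1/7) ≈ +0.377964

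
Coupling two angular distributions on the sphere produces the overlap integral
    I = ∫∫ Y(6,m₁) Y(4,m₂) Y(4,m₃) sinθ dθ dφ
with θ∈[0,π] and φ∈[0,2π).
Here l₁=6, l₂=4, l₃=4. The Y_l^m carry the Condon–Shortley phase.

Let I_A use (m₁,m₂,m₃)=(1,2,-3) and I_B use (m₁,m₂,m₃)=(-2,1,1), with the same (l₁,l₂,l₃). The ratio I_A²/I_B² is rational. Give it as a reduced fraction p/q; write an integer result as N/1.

Same 6,4,4: normalisation and zero-m 3j drop out of the ratio.
A: Δ: 6! 6! 2! / 15! → 1/1261260; sum: t=4:+1/11520 t=5:−1/86400 = 13/172800; 3j²(6 4 4; 1 2 -3) = Δ·Π!·Σ² = 13/660  (sign -1)
B: Δ: 6! 6! 2! / 15! → 1/1261260; sum: t=3:−1/8640 t=4:+1/2304 t=5:−1/8640 = 7/34560; 3j²(6 4 4; -2 1 1) = Δ·Π!·Σ² = 7/429  (sign -1)
I_A²/I_B² = (13/660)/(7/429) = 169/140

169/140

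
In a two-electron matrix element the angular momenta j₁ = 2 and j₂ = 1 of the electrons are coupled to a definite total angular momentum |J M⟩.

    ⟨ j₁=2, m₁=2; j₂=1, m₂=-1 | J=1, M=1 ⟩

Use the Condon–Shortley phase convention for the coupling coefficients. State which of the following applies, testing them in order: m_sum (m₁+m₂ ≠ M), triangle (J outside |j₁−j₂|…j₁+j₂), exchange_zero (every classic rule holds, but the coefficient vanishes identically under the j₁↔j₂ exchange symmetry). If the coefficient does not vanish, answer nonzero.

nonzero

m-sum: m₁+m₂ = 2+(-1) = 1, M = 1  ✓
triangle: |j₁−j₂| = 1 ≤ J = 1 ≤ j₁+j₂ = 3  ✓
exchange: j₁≠j₂ or m₁≠m₂ — the exchange symmetry imposes no constraint here
value check: CG = +√(3/5) = +0.774597 ≠ 0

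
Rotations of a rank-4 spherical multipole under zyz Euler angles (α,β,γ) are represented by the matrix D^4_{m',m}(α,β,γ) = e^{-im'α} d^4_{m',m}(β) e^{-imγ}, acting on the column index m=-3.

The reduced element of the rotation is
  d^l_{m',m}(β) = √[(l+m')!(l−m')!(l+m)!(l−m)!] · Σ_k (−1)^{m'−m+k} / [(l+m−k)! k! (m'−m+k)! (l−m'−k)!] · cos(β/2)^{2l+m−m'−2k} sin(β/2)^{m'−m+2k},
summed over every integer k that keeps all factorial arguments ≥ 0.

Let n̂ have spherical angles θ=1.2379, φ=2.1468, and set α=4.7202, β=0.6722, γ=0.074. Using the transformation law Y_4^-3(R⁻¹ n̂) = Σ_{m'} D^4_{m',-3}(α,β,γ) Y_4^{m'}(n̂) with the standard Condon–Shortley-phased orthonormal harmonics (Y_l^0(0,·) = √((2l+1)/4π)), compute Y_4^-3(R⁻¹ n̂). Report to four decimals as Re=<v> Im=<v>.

Need the full column D^4_{m',-3} for m'=−4..4 at α=4.7202, β=0.6722, γ=0.0740.
cos(β/2)=0.944048, sin(β/2)=0.329808
d^4_{-4,-3}: single k=1 term ⇒ +0.623397;  D = +0.603514+0.156190i
d^4_{-3,-3}: k∈[0..1] ⇒ +0.630889 -0.538995 = +0.091894;  D = -0.022328+0.089140i
d^4_{-2,-3}: k∈[0..1] ⇒ -0.824677 +0.301953 = -0.522724;  D = +0.508036+0.123045i
d^4_{-1,-3}: k∈[0..1] ⇒ +0.611163 -0.124320 = +0.486843;  D = +0.110900-0.474044i
d^4_{0,-3}: k∈[0..1] ⇒ -0.318286 +0.038846 = -0.279440;  D = -0.272582-0.061527i
d^4_{1,-3}: k∈[0..1] ⇒ +0.124320 -0.009104 = +0.115216;  D = -0.024490+0.112583i
d^4_{2,-3}: k∈[0..1] ⇒ -0.036853 +0.001499 = -0.035354;  D = +0.034603+0.007245i
d^4_{3,-3}: k∈[0..1] ⇒ +0.008029 -0.000140 = +0.007889;  D = +0.001556-0.007734i
d^4_{4,-3}: single k=0 term ⇒ -0.001133;  D = -0.001113-0.000215i
Y_4^{m'}(θ=1.2379,φ=2.1468) and Σ D·Y over m':
  (+0.6035+0.1562i)·(-0.2363-0.2623i)  (-0.0223+0.0891i)·(+0.3410-0.0541i)  (+0.5080+0.1230i)·(+0.0307-0.0689i)  (+0.1109-0.4740i)·(+0.1793+0.2760i)  (-0.2726-0.0615i)·(+0.0207+0.0000i)  (-0.0245+0.1126i)·(-0.1793+0.2760i)  (+0.0346+0.0072i)·(+0.0307+0.0689i)  (+0.0016-0.0077i)·(-0.3410-0.0541i)  (-0.0011-0.0002i)·(-0.2363+0.2623i)
Y_4^-3(R⁻¹ n̂) = +0.037970-0.272527i

Re=0.0380 Im=-0.2725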